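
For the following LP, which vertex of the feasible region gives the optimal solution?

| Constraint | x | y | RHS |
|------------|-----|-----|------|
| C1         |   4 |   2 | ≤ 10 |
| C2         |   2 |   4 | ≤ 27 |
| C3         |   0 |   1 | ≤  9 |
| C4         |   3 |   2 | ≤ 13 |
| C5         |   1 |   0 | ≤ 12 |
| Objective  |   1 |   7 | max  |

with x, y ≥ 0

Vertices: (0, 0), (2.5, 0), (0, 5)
Evaluating z = x + 7y at each vertex:
  (0, 0): z = 0
  (2.5, 0): z = 2.5
  (0, 5): z = 35

The largest value is z = 35, attained at (0, 5).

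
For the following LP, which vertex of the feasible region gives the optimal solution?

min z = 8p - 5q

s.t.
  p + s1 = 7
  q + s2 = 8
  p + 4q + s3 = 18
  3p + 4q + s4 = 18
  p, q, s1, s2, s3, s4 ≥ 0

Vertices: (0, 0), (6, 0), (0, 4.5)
Evaluating z = 8p - 5q at each vertex:
  (0, 0): z = 0
  (6, 0): z = 48
  (0, 4.5): z = -22.5

The smallest value is z = -22.5, attained at (0, 4.5).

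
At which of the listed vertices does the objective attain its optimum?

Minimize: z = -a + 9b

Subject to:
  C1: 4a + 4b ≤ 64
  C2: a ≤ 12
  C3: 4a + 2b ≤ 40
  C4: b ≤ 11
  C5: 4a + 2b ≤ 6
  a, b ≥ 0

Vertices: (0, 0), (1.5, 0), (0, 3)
(1.5, 0) with z = -1.5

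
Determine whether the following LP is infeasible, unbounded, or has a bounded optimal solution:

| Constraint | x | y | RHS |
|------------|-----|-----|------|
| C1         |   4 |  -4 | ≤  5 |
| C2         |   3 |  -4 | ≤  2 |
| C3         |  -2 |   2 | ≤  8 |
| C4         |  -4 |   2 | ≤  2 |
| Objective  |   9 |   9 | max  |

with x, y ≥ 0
Feasible point: (0, 0) satisfies every constraint, so the LP is feasible.
Direction d = (1, 1): for each constraint row a, a·d ≤ 0 —
  (4)(1) + (-4)(1) = 0 ≤ 0
  (3)(1) + (-4)(1) = -1 ≤ 0
  (-2)(1) + (2)(1) = 0 ≤ 0
  (-4)(1) + (2)(1) = -2 ≤ 0
and d ≥ 0, so (0, 0) + t·d stays feasible for every t ≥ 0. Along this ray z = 9x + 9y changes by 18 per unit t, so z → +∞.

Unbounded — the objective can increase without bound over the feasible region.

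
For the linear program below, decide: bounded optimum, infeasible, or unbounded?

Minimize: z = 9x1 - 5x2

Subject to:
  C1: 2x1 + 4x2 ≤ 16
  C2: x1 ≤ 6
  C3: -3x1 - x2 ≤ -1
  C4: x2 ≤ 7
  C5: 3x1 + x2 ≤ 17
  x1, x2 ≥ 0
The point (0, 4) satisfies every constraint, so the LP is feasible; the constraints give x1 ≤ 6 and x2 ≤ 7, which with x1, x2 ≥ 0 keep the feasible region inside a bounded box. A feasible, bounded LP attains a finite optimum at a vertex.

Evaluating z = 9x1 - 5x2 at each vertex:
  (0, 1): z = -5
  (0.3333, 0): z = 3
  (5.667, 0): z = 51
  (5.2, 1.4): z = 39.8
  (0, 4): z = -20

Bounded optimum: z* = -20 at (0, 4).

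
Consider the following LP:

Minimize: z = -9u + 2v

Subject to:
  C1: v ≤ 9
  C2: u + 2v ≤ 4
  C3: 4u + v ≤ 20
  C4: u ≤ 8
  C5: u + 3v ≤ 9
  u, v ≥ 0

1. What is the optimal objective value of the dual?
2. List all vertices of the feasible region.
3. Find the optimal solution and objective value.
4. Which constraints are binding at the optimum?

1. -36 (by strong duality, equal to the primal optimum)
2. (0, 0), (4, 0), (0, 2)
3. u = 4, v = 0, z = -36
4. C2, v ≥ 0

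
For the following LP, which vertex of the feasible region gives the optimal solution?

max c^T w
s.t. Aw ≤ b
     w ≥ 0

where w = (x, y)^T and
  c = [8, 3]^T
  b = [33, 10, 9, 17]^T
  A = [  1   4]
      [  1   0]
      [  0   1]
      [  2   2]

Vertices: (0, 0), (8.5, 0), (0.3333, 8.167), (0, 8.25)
(8.5, 0) with z = 68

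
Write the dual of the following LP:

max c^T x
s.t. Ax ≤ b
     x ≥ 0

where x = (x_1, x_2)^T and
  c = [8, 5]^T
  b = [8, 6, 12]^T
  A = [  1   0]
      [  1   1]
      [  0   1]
Minimize: z = 8y1 + 6y2 + 12y3

Subject to:
  C1: -y1 - y2 ≤ -8
  C2: -y2 - y3 ≤ -5
  y1, y2, y3 ≥ 0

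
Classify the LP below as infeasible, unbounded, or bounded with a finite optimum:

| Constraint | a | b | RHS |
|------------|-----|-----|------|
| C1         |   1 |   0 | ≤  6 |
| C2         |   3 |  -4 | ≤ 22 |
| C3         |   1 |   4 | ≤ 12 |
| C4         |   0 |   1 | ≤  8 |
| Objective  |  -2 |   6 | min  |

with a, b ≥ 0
The point (6, 0) satisfies every constraint, so the LP is feasible; the constraints give a ≤ 6 and b ≤ 8, which with a, b ≥ 0 keep the feasible region inside a bounded box. A feasible, bounded LP attains a finite optimum at a vertex.

Evaluating z = -2a + 6b at each vertex:
  (0, 0): z = 0
  (6, 0): z = -12
  (6, 1.5): z = -3
  (0, 3): z = 18

Bounded optimum: z* = -12 at (6, 0).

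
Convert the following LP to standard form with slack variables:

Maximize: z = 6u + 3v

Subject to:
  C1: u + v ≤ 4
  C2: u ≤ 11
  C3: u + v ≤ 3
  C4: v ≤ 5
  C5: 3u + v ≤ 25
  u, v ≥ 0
max z = 6u + 3v

s.t.
  u + v + s1 = 4
  u + s2 = 11
  u + v + s3 = 3
  v + s4 = 5
  3u + v + s5 = 25
  u, v, s1, s2, s3, s4, s5 ≥ 0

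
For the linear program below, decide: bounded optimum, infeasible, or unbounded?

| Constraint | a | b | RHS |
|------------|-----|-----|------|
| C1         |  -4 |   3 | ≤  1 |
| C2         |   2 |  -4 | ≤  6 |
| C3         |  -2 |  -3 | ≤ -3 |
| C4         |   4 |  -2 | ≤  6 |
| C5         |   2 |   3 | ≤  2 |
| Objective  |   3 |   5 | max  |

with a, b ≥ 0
C5 requires 2a + 3b ≤ 2, while C3 (-2a - 3b ≤ -3) is equivalent to 2a + 3b ≥ 3. Together they would need 3 ≤ 2a + 3b ≤ 2, which is impossible since 3 > 2. No point satisfies all constraints.

Infeasible — the constraint set is empty.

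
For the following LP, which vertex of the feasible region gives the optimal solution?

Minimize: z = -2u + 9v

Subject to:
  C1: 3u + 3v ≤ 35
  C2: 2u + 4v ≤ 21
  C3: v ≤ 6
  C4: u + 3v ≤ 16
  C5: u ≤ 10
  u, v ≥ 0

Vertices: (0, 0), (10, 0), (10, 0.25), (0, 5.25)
Evaluating z = -2u + 9v at each vertex:
  (0, 0): z = 0
  (10, 0): z = -20
  (10, 0.25): z = -17.75
  (0, 5.25): z = 47.25

The smallest value is z = -20, attained at (10, 0).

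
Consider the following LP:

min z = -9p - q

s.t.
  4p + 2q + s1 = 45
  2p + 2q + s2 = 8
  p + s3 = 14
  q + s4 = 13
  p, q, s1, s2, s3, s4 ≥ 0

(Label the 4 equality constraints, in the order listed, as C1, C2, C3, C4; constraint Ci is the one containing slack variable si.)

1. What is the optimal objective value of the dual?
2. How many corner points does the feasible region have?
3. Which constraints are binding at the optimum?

1. -36 (by strong duality, equal to the primal optimum)
2. 3
3. C2, q ≥ 0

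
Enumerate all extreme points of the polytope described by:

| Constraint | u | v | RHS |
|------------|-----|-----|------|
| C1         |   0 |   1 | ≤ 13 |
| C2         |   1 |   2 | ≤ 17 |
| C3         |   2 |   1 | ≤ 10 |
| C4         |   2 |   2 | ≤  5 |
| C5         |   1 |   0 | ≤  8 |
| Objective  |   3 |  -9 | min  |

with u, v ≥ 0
Each vertex is the intersection of two constraint boundaries that also satisfies all remaining constraints:
  u = 0 and v = 0 → (0, 0)
  2u + 2v = 5 and v = 0 → (2.5, 0)
  2u + 2v = 5 and u = 0 → (0, 2.5)

Vertices: (0, 0), (2.5, 0), (0, 2.5)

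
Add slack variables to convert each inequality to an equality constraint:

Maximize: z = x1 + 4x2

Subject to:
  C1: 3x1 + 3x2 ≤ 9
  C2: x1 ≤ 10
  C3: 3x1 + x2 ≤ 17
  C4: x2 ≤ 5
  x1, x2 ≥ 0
max z = x1 + 4x2

s.t.
  3x1 + 3x2 + s1 = 9
  x1 + s2 = 10
  3x1 + x2 + s3 = 17
  x2 + s4 = 5
  x1, x2, s1, s2, s3, s4 ≥ 0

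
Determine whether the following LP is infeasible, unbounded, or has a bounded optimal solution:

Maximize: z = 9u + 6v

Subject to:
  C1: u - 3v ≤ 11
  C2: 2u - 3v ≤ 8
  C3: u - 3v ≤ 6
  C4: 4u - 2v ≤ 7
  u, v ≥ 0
Feasible point: (0, 0) satisfies every constraint, so the LP is feasible.
Direction d = (0, 1): for each constraint row a, a·d ≤ 0 —
  (1)(0) + (-3)(1) = -3 ≤ 0
  (2)(0) + (-3)(1) = -3 ≤ 0
  (1)(0) + (-3)(1) = -3 ≤ 0
  (4)(0) + (-2)(1) = -2 ≤ 0
and d ≥ 0, so (0, 0) + t·d stays feasible for every t ≥ 0. Along this ray z = 9u + 6v changes by 6 per unit t, so z → +∞.

Unbounded: there is a feasible ray along which z → +∞.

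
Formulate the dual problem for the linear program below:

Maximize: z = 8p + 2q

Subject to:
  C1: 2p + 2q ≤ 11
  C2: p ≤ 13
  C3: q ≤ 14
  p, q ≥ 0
Minimize: z = 11y1 + 13y2 + 14y3

Subject to:
  C1: -2y1 - y2 ≤ -8
  C2: -2y1 - y3 ≤ -2
  y1, y2, y3 ≥ 0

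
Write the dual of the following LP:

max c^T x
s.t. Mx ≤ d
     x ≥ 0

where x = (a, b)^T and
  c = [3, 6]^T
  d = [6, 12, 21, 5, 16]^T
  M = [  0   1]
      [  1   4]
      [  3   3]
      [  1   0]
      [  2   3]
Minimize: z = 6y1 + 12y2 + 21y3 + 5y4 + 16y5

Subject to:
  C1: -y2 - 3y3 - y4 - 2y5 ≤ -3
  C2: -y1 - 4y2 - 3y3 - 3y5 ≤ -6
  y1, y2, y3, y4, y5 ≥ 0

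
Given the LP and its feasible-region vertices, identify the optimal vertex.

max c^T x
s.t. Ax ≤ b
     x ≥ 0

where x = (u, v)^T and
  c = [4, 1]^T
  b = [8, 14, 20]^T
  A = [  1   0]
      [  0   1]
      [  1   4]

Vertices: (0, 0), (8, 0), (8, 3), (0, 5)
(8, 3) with z = 35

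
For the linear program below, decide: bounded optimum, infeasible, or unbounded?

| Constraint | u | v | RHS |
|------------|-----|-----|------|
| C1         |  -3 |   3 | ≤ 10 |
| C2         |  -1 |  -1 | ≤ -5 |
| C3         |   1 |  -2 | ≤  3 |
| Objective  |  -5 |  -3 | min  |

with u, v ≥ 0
Feasible point: (1, 4) satisfies every constraint, so the LP is feasible.
Direction d = (1, 1): for each constraint row a, a·d ≤ 0 —
  (-3)(1) + (3)(1) = 0 ≤ 0
  (-1)(1) + (-1)(1) = -2 ≤ 0
  (1)(1) + (-2)(1) = -1 ≤ 0
and d ≥ 0, so (1, 4) + t·d stays feasible for every t ≥ 0. Along this ray z = -5u - 3v changes by -8 per unit t, so z → −∞.

Unbounded: there is a feasible ray along which z → −∞.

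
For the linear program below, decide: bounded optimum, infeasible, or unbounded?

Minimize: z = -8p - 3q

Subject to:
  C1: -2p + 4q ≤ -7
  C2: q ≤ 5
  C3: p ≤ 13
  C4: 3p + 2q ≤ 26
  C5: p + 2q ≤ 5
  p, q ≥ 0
The point (5, 0) satisfies every constraint, so the LP is feasible; the constraints give p ≤ 13 and q ≤ 5, which with p, q ≥ 0 keep the feasible region inside a bounded box. A feasible, bounded LP attains a finite optimum at a vertex.

Evaluating z = -8p - 3q at each vertex:
  (3.5, 0): z = -28
  (5, 0): z = -40
  (4.25, 0.375): z = -35.12

Feasible with finite optimum z* = -40 at (5, 0).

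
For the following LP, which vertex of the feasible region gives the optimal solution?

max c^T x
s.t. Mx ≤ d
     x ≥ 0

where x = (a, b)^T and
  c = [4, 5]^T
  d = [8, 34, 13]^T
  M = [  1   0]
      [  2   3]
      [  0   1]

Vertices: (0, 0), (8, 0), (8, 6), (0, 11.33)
Evaluating z = 4a + 5b at each vertex:
  (0, 0): z = 0
  (8, 0): z = 32
  (8, 6): z = 62
  (0, 11.33): z = 56.67

The largest value is z = 62, attained at (8, 6).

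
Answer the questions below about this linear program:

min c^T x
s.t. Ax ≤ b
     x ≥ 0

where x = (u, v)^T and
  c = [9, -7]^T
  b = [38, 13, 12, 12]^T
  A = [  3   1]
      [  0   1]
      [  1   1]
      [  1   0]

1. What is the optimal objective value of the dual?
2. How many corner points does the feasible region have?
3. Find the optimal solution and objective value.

1. -84 (by strong duality, equal to the primal optimum)
2. 3
3. u = 0, v = 12, z = -84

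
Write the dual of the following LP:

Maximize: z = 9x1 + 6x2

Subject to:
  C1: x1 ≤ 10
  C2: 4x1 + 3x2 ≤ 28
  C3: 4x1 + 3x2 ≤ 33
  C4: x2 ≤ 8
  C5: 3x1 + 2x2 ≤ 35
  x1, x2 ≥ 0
Minimize: z = 10y1 + 28y2 + 33y3 + 8y4 + 35y5

Subject to:
  C1: -y1 - 4y2 - 4y3 - 3y5 ≤ -9
  C2: -3y2 - 3y3 - y4 - 2y5 ≤ -6
  y1, y2, y3, y4, y5 ≥ 0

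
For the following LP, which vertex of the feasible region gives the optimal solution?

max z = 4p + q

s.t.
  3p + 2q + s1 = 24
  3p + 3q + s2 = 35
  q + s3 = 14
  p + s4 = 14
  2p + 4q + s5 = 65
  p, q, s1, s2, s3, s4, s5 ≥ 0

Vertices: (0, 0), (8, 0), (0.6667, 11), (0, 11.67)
(8, 0) with z = 32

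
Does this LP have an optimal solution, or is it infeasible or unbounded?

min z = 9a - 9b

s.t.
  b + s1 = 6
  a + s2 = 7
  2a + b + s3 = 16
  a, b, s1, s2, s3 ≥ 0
The point (0, 6) satisfies every constraint, so the LP is feasible; the constraints give a ≤ 7 and b ≤ 6, which with a, b ≥ 0 keep the feasible region inside a bounded box. A feasible, bounded LP attains a finite optimum at a vertex.

Evaluating z = 9a - 9b at each vertex:
  (0, 0): z = 0
  (7, 0): z = 63
  (7, 2): z = 45
  (5, 6): z = -9
  (0, 6): z = -54

Feasible with finite optimum z* = -54 at (0, 6).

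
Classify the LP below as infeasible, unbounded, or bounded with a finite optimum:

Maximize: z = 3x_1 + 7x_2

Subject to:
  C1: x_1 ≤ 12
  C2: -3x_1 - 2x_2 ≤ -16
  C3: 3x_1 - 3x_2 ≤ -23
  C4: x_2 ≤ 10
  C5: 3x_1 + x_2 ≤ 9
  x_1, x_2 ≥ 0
The point (0, 9) satisfies every constraint, so the LP is feasible; the constraints give x_1 ≤ 12 and x_2 ≤ 10, which with x_1, x_2 ≥ 0 keep the feasible region inside a bounded box. A feasible, bounded LP attains a finite optimum at a vertex.

Feasible with finite optimum z* = 63 at (0, 9).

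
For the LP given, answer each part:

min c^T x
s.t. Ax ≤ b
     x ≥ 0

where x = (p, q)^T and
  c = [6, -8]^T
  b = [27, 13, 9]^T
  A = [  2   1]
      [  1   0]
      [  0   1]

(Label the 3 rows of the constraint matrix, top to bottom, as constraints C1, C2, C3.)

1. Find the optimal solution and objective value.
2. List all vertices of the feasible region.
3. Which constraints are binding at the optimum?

1. p = 0, q = 9, z = -72
2. (0, 0), (13, 0), (13, 1), (9, 9), (0, 9)
3. C3, p ≥ 0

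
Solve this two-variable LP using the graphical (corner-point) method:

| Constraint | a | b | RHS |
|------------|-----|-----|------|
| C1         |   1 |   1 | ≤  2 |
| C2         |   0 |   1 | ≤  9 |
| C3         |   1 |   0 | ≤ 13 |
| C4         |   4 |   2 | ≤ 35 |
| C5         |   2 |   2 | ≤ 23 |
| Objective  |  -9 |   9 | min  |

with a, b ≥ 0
a = 2, b = 0, z = -18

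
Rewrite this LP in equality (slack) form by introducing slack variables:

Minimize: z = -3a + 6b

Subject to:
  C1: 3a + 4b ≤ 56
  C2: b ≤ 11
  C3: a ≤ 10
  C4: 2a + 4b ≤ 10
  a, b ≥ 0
min z = -3a + 6b

s.t.
  3a + 4b + s1 = 56
  b + s2 = 11
  a + s3 = 10
  2a + 4b + s4 = 10
  a, b, s1, s2, s3, s4 ≥ 0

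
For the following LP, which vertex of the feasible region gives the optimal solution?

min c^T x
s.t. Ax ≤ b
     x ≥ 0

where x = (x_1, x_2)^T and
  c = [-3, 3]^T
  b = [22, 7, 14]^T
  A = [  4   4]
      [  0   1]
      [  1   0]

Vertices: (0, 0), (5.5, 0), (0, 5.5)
Evaluating z = -3x_1 + 3x_2 at each vertex:
  (0, 0): z = 0
  (5.5, 0): z = -16.5
  (0, 5.5): z = 16.5

The smallest value is z = -16.5, attained at (5.5, 0).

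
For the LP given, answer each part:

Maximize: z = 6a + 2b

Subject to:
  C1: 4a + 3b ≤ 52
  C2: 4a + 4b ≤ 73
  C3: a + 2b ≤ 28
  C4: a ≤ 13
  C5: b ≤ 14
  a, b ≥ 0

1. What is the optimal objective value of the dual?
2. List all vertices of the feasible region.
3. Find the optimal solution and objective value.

1. 78 (by strong duality, equal to the primal optimum)
2. (0, 0), (13, 0), (4, 12), (0, 14)
3. a = 13, b = 0, z = 78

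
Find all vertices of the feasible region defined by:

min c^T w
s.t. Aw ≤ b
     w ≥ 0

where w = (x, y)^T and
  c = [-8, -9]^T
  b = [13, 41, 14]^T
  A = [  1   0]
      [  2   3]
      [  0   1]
Each vertex is the intersection of two constraint boundaries that also satisfies all remaining constraints:
  x = 0 and y = 0 → (0, 0)
  x = 13 and y = 0 → (13, 0)
  x = 13 and 2x + 3y = 41 → (13, 5)
  2x + 3y = 41 and x = 0 → (0, 13.67)

Vertices: (0, 0), (13, 0), (13, 5), (0, 13.67)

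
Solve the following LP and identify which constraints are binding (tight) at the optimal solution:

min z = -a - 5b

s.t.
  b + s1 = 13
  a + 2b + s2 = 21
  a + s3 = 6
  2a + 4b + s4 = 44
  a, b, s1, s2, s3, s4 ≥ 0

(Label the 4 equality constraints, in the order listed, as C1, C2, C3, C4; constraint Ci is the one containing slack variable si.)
Optimal: a = 0, b = 10.5
Binding: C2, a ≥ 0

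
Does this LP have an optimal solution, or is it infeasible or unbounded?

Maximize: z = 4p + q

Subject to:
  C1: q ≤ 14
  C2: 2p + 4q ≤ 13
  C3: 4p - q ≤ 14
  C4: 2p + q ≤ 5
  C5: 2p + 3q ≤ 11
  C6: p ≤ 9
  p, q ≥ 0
The point (2.5, 0) satisfies every constraint, so the LP is feasible; the constraints give p ≤ 9 and q ≤ 14, which with p, q ≥ 0 keep the feasible region inside a bounded box. A feasible, bounded LP attains a finite optimum at a vertex.

Bounded optimum: z* = 10 at (2.5, 0).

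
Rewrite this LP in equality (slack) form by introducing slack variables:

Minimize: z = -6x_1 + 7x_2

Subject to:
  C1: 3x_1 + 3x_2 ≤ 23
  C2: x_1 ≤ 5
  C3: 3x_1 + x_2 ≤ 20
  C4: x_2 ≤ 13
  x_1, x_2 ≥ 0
min z = -6x_1 + 7x_2

s.t.
  3x_1 + 3x_2 + s1 = 23
  x_1 + s2 = 5
  3x_1 + x_2 + s3 = 20
  x_2 + s4 = 13
  x_1, x_2, s1, s2, s3, s4 ≥ 0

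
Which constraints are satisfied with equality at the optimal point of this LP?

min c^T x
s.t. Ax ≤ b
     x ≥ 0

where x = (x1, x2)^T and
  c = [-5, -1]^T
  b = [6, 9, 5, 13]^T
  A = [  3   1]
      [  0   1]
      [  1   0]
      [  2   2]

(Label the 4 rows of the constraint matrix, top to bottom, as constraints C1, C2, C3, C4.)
Optimal: x1 = 2, x2 = 0
Binding: C1, x2 ≥ 0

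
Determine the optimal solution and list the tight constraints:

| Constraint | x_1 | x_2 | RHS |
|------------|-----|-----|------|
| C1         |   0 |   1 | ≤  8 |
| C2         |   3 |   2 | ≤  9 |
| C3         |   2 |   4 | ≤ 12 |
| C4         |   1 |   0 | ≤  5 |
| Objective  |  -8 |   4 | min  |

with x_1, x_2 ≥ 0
Optimal: x_1 = 3, x_2 = 0
Slack at optimum:
  C1: slack = 8
  C2: slack = 0 (binding)
  C3: slack = 6
  C4: slack = 2
  x_1 ≥ 0: x_1 = 3
  x_2 ≥ 0: x_2 = 0 (binding)
Binding constraints: C2, x_2 ≥ 0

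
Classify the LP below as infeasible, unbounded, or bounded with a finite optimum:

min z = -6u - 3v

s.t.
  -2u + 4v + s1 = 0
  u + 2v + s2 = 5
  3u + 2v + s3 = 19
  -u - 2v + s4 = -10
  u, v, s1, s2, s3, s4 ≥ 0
The row u + 2v + s2 = 5 with s2 ≥ 0 requires u + 2v ≤ 5, while the row -u - 2v + s4 = -10 with s4 ≥ 0 is equivalent to u + 2v ≥ 10. Together they would need 10 ≤ u + 2v ≤ 5, which is impossible since 10 > 5. No point satisfies all constraints.

Infeasible — the constraint set is empty.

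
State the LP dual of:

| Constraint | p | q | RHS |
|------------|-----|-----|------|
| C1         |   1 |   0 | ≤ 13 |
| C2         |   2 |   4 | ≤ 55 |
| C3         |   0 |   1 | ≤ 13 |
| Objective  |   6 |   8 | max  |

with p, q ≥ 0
Minimize: z = 13y1 + 55y2 + 13y3

Subject to:
  C1: -y1 - 2y2 ≤ -6
  C2: -4y2 - y3 ≤ -8
  y1, y2, y3 ≥ 0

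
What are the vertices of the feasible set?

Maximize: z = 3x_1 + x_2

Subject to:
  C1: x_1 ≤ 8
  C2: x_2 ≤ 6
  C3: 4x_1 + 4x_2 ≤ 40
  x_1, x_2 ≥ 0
Each vertex is the intersection of two constraint boundaries that also satisfies all remaining constraints:
  x_1 = 0 and x_2 = 0 → (0, 0)
  x_1 = 8 and x_2 = 0 → (8, 0)
  x_1 = 8 and 4x_1 + 4x_2 = 40 → (8, 2)
  x_2 = 6 and 4x_1 + 4x_2 = 40 → (4, 6)
  x_2 = 6 and x_1 = 0 → (0, 6)

Vertices: (0, 0), (8, 0), (8, 2), (4, 6), (0, 6)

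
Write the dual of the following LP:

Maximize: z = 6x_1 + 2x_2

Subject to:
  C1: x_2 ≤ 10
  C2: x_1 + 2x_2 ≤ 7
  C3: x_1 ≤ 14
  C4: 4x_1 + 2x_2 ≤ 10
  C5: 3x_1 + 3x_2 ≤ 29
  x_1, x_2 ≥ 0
Minimize: z = 10y1 + 7y2 + 14y3 + 10y4 + 29y5

Subject to:
  C1: -y2 - y3 - 4y4 - 3y5 ≤ -6
  C2: -y1 - 2y2 - 2y4 - 3y5 ≤ -2
  y1, y2, y3, y4, y5 ≥ 0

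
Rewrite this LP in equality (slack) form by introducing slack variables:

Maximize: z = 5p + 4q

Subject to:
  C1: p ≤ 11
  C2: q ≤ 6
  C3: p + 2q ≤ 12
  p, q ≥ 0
max z = 5p + 4q

s.t.
  p + s1 = 11
  q + s2 = 6
  p + 2q + s3 = 12
  p, q, s1, s2, s3 ≥ 0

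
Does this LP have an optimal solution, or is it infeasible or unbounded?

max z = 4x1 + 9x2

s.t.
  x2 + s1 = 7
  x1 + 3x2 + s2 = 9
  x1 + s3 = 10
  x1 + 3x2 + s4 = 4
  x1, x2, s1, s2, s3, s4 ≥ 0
The point (4, 0) satisfies every constraint, so the LP is feasible; the constraints give x1 ≤ 10 and x2 ≤ 7, which with x1, x2 ≥ 0 keep the feasible region inside a bounded box. A feasible, bounded LP attains a finite optimum at a vertex.

Evaluating z = 4x1 + 9x2 at each vertex:
  (0, 0): z = 0
  (4, 0): z = 16
  (0, 1.333): z = 12

The LP has an optimal solution: (4, 0) with z = 16.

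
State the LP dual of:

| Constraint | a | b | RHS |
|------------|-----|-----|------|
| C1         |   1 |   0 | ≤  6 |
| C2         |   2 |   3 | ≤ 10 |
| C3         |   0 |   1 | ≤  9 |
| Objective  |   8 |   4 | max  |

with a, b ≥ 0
Minimize: z = 6y1 + 10y2 + 9y3

Subject to:
  C1: -y1 - 2y2 ≤ -8
  C2: -3y2 - y3 ≤ -4
  y1, y2, y3 ≥ 0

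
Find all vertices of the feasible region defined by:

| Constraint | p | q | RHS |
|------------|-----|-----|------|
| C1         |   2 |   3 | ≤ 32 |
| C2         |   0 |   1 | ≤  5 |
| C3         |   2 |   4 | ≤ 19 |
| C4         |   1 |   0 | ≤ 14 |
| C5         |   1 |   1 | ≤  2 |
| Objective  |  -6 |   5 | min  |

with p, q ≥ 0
Each vertex is the intersection of two constraint boundaries that also satisfies all remaining constraints:
  p = 0 and q = 0 → (0, 0)
  p + q = 2 and q = 0 → (2, 0)
  p + q = 2 and p = 0 → (0, 2)

Vertices: (0, 0), (2, 0), (0, 2)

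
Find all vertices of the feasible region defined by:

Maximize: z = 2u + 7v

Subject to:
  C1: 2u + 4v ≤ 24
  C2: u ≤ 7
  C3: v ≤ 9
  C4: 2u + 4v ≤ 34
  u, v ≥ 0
Each vertex is the intersection of two constraint boundaries that also satisfies all remaining constraints:
  u = 0 and v = 0 → (0, 0)
  u = 7 and v = 0 → (7, 0)
  2u + 4v = 24 and u = 7 → (7, 2.5)
  2u + 4v = 24 and u = 0 → (0, 6)

Vertices: (0, 0), (7, 0), (7, 2.5), (0, 6)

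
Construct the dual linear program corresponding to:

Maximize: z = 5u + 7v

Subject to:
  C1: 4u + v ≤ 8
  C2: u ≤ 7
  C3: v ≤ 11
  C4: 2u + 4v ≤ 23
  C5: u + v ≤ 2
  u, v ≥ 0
Minimize: z = 8y1 + 7y2 + 11y3 + 23y4 + 2y5

Subject to:
  C1: -4y1 - y2 - 2y4 - y5 ≤ -5
  C2: -y1 - y3 - 4y4 - y5 ≤ -7
  y1, y2, y3, y4, y5 ≥ 0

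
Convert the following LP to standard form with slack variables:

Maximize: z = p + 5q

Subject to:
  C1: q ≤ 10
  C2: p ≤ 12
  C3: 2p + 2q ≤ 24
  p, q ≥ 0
max z = p + 5q

s.t.
  q + s1 = 10
  p + s2 = 12
  2p + 2q + s3 = 24
  p, q, s1, s2, s3 ≥ 0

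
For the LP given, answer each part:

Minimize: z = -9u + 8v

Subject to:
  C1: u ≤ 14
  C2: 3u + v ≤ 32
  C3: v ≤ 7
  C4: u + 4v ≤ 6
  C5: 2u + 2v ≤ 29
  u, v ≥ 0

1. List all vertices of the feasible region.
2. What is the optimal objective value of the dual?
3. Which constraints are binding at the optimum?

1. (0, 0), (6, 0), (0, 1.5)
2. -54 (by strong duality, equal to the primal optimum)
3. C4, v ≥ 0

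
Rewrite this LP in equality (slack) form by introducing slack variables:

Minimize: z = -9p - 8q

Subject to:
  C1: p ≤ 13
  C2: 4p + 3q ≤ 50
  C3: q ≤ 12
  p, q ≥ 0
min z = -9p - 8q

s.t.
  p + s1 = 13
  4p + 3q + s2 = 50
  q + s3 = 12
  p, q, s1, s2, s3 ≥ 0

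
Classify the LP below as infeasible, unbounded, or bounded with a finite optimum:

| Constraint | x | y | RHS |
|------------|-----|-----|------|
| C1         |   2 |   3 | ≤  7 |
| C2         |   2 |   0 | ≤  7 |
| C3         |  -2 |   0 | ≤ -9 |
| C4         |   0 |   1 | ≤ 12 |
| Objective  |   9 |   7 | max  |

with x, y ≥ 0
C2 requires 2x ≤ 7, while C3 (-2x ≤ -9) is equivalent to 2x ≥ 9. Together they would need 9 ≤ 2x ≤ 7, which is impossible since 9 > 7. No point satisfies all constraints.

The feasible region is empty; the LP is infeasible.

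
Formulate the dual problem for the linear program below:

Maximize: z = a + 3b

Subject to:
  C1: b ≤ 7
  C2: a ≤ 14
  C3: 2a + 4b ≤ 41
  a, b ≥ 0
Minimize: z = 7y1 + 14y2 + 41y3

Subject to:
  C1: -y2 - 2y3 ≤ -1
  C2: -y1 - 4y3 ≤ -3
  y1, y2, y3 ≥ 0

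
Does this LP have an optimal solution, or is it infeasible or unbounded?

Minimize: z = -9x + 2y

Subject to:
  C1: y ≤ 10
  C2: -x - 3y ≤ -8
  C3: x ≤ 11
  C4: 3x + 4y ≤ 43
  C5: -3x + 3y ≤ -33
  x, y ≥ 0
The point (11, 0) satisfies every constraint, so the LP is feasible; the constraints give x ≤ 11 and y ≤ 10, which with x, y ≥ 0 keep the feasible region inside a bounded box. A feasible, bounded LP attains a finite optimum at a vertex.

Feasible with finite optimum z* = -99 at (11, 0).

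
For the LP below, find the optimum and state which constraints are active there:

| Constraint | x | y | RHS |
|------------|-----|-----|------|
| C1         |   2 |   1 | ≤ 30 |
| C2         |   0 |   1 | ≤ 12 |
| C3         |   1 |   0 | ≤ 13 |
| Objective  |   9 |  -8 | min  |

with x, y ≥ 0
Optimal: x = 0, y = 12
Slack at optimum:
  C1: slack = 18
  C2: slack = 0 (binding)
  C3: slack = 13
  x ≥ 0: x = 0 (binding)
  y ≥ 0: y = 12
Binding constraints: C2, x ≥ 0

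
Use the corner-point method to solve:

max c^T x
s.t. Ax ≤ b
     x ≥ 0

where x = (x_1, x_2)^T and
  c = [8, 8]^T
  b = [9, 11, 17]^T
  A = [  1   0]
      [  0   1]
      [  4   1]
Each vertex is the intersection of two constraint boundaries that also satisfies all remaining constraints:
  x_1 = 0 and x_2 = 0 → (0, 0)
  4x_1 + x_2 = 17 and x_2 = 0 → (4.25, 0)
  x_2 = 11 and 4x_1 + x_2 = 17 → (1.5, 11)
  x_2 = 11 and x_1 = 0 → (0, 11)

Evaluating z = 8x_1 + 8x_2 at each vertex:
  (0, 0): z = 0
  (4.25, 0): z = 34
  (1.5, 11): z = 100
  (0, 11): z = 88

The maximum is at (1.5, 11) with z = 100.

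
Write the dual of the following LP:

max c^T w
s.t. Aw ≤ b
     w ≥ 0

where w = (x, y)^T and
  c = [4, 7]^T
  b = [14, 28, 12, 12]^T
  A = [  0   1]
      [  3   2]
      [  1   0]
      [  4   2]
Minimize: z = 14y1 + 28y2 + 12y3 + 12y4

Subject to:
  C1: -3y2 - y3 - 4y4 ≤ -4
  C2: -y1 - 2y2 - 2y4 ≤ -7
  y1, y2, y3, y4 ≥ 0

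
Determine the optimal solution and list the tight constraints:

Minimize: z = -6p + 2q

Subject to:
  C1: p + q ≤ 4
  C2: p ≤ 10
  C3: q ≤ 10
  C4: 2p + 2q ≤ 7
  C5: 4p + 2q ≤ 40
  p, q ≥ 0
Optimal: p = 3.5, q = 0
Slack at optimum:
  C1: slack = 0.5
  C2: slack = 6.5
  C3: slack = 10
  C4: slack = 0 (binding)
  C5: slack = 26
  p ≥ 0: p = 3.5
  q ≥ 0: q = 0 (binding)
Binding constraints: C4, q ≥ 0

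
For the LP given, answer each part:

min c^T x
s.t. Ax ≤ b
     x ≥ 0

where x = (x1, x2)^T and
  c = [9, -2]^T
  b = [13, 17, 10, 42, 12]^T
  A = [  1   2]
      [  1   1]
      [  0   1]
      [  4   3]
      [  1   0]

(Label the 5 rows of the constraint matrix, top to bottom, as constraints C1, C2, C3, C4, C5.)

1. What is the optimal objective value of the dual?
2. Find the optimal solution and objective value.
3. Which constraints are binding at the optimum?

1. -13 (by strong duality, equal to the primal optimum)
2. x1 = 0, x2 = 6.5, z = -13
3. C1, x1 ≥ 0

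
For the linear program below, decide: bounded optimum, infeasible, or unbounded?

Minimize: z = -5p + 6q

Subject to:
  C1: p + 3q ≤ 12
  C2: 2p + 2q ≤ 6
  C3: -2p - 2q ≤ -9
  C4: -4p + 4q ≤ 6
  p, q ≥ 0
C2 requires 2p + 2q ≤ 6, while C3 (-2p - 2q ≤ -9) is equivalent to 2p + 2q ≥ 9. Together they would need 9 ≤ 2p + 2q ≤ 6, which is impossible since 9 > 6. No point satisfies all constraints.

The feasible region is empty; the LP is infeasible.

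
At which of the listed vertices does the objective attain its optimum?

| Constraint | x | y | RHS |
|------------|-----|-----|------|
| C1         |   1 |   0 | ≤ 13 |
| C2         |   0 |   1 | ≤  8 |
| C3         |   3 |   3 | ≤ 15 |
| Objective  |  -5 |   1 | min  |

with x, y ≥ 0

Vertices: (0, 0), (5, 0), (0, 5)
Evaluating z = -5x + y at each vertex:
  (0, 0): z = 0
  (5, 0): z = -25
  (0, 5): z = 5

The smallest value is z = -25, attained at (5, 0).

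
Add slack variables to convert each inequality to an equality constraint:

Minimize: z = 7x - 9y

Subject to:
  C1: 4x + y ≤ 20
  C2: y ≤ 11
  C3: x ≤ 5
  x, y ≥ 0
min z = 7x - 9y

s.t.
  4x + y + s1 = 20
  y + s2 = 11
  x + s3 = 5
  x, y, s1, s2, s3 ≥ 0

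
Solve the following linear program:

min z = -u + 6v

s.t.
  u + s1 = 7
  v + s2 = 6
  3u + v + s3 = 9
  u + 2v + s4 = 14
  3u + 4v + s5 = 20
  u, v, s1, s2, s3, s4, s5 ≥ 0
u = 3, v = 0, z = -3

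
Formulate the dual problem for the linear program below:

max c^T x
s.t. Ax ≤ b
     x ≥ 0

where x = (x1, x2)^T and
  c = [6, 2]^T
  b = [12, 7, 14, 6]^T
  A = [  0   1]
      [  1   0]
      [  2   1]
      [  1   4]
Minimize: z = 12y1 + 7y2 + 14y3 + 6y4

Subject to:
  C1: -y2 - 2y3 - y4 ≤ -6
  C2: -y1 - y3 - 4y4 ≤ -2
  y1, y2, y3, y4 ≥ 0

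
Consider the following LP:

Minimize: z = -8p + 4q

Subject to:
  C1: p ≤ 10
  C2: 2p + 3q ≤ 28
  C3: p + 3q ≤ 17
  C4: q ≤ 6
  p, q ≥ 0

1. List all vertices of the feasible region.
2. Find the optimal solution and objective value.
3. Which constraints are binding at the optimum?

1. (0, 0), (10, 0), (10, 2.333), (0, 5.667)
2. p = 10, q = 0, z = -80
3. C1, q ≥ 0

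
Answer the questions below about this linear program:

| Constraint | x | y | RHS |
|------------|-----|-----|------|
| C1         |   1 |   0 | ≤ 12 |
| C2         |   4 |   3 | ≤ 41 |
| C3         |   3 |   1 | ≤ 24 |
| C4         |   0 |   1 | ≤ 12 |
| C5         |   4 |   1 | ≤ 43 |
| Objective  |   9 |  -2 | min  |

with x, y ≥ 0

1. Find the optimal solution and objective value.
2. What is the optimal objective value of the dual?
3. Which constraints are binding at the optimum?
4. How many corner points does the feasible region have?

1. x = 0, y = 12, z = -24
2. -24 (by strong duality, equal to the primal optimum)
3. C4, x ≥ 0
4. 5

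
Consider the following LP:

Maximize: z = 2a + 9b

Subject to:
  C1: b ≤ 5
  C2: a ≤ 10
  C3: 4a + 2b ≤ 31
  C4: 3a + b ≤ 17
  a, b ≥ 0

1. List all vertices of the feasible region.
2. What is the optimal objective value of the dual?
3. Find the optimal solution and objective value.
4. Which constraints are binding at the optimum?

1. (0, 0), (5.667, 0), (4, 5), (0, 5)
2. 53 (by strong duality, equal to the primal optimum)
3. a = 4, b = 5, z = 53
4. C1, C4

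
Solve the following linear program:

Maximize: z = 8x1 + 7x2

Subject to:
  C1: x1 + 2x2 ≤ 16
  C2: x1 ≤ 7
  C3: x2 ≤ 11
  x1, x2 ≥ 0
x1 = 7, x2 = 4.5, z = 87.5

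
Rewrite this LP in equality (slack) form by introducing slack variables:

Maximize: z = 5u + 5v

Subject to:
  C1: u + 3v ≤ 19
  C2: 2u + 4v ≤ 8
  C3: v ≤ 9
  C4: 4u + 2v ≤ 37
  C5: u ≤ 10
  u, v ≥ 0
max z = 5u + 5v

s.t.
  u + 3v + s1 = 19
  2u + 4v + s2 = 8
  v + s3 = 9
  4u + 2v + s4 = 37
  u + s5 = 10
  u, v, s1, s2, s3, s4, s5 ≥ 0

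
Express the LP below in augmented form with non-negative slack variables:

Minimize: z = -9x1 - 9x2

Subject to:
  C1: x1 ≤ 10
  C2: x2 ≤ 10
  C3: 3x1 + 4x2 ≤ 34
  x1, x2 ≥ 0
min z = -9x1 - 9x2

s.t.
  x1 + s1 = 10
  x2 + s2 = 10
  3x1 + 4x2 + s3 = 34
  x1, x2, s1, s2, s3 ≥ 0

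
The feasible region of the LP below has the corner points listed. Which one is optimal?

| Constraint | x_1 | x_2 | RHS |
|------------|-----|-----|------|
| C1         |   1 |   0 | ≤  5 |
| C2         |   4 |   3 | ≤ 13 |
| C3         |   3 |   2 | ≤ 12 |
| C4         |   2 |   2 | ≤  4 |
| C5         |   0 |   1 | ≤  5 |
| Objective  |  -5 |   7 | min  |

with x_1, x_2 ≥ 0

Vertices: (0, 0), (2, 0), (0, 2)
Evaluating z = -5x_1 + 7x_2 at each vertex:
  (0, 0): z = 0
  (2, 0): z = -10
  (0, 2): z = 14

The smallest value is z = -10, attained at (2, 0).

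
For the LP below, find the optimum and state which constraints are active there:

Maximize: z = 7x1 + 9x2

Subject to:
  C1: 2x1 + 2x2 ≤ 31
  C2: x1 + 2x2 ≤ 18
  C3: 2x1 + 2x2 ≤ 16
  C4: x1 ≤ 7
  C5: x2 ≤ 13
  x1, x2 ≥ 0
Optimal: x1 = 0, x2 = 8
Slack at optimum:
  C1: slack = 15
  C2: slack = 2
  C3: slack = 0 (binding)
  C4: slack = 7
  C5: slack = 5
  x1 ≥ 0: x1 = 0 (binding)
  x2 ≥ 0: x2 = 8
Binding constraints: C3, x1 ≥ 0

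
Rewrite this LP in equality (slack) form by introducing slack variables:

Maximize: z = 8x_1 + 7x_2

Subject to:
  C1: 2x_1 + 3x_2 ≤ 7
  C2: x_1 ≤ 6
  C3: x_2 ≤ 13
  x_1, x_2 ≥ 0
max z = 8x_1 + 7x_2

s.t.
  2x_1 + 3x_2 + s1 = 7
  x_1 + s2 = 6
  x_2 + s3 = 13
  x_1, x_2, s1, s2, s3 ≥ 0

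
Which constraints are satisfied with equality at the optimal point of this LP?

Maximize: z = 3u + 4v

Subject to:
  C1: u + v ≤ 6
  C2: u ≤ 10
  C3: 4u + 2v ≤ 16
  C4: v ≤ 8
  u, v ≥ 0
Optimal: u = 0, v = 6
Slack at optimum:
  C1: slack = 0 (binding)
  C2: slack = 10
  C3: slack = 4
  C4: slack = 2
  u ≥ 0: u = 0 (binding)
  v ≥ 0: v = 6
Binding constraints: C1, u ≥ 0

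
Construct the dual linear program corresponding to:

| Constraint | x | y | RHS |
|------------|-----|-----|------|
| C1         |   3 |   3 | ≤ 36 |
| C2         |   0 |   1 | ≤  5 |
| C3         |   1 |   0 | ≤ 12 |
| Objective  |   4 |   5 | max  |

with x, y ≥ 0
Minimize: z = 36y1 + 5y2 + 12y3

Subject to:
  C1: -3y1 - y3 ≤ -4
  C2: -3y1 - y2 ≤ -5
  y1, y2, y3 ≥ 0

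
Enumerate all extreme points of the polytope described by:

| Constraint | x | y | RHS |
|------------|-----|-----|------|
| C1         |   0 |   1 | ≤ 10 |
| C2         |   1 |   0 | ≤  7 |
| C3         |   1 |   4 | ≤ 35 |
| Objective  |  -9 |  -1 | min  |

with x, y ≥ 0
Each vertex is the intersection of two constraint boundaries that also satisfies all remaining constraints:
  x = 0 and y = 0 → (0, 0)
  x = 7 and y = 0 → (7, 0)
  x = 7 and x + 4y = 35 → (7, 7)
  x + 4y = 35 and x = 0 → (0, 8.75)

Vertices: (0, 0), (7, 0), (7, 7), (0, 8.75)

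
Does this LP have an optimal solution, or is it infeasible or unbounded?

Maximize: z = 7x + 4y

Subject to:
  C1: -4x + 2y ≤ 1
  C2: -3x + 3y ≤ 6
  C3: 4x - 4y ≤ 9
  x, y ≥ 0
Feasible point: (0, 0) satisfies every constraint, so the LP is feasible.
Direction d = (1, 1): for each constraint row a, a·d ≤ 0 —
  (-4)(1) + (2)(1) = -2 ≤ 0
  (-3)(1) + (3)(1) = 0 ≤ 0
  (4)(1) + (-4)(1) = 0 ≤ 0
and d ≥ 0, so (0, 0) + t·d stays feasible for every t ≥ 0. Along this ray z = 7x + 4y changes by 11 per unit t, so z → +∞.

Unbounded — the objective can increase without bound over the feasible region.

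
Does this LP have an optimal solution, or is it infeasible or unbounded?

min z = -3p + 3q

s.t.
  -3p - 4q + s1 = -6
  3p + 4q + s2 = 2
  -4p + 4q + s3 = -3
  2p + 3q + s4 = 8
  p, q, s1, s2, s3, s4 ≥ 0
The row 3p + 4q + s2 = 2 with s2 ≥ 0 requires 3p + 4q ≤ 2, while the row -3p - 4q + s1 = -6 with s1 ≥ 0 is equivalent to 3p + 4q ≥ 6. Together they would need 6 ≤ 3p + 4q ≤ 2, which is impossible since 6 > 2. No point satisfies all constraints.

The feasible region is empty; the LP is infeasible.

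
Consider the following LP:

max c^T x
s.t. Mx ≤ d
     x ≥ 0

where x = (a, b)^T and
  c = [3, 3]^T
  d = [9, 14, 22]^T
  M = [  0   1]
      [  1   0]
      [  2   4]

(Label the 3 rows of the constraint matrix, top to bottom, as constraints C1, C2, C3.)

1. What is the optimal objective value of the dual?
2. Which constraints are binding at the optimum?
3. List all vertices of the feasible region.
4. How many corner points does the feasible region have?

1. 33 (by strong duality, equal to the primal optimum)
2. C3, b ≥ 0
3. (0, 0), (11, 0), (0, 5.5)
4. 3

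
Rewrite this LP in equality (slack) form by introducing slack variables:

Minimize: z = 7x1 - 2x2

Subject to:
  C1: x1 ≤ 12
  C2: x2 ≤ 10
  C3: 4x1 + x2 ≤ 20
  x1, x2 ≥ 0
min z = 7x1 - 2x2

s.t.
  x1 + s1 = 12
  x2 + s2 = 10
  4x1 + x2 + s3 = 20
  x1, x2, s1, s2, s3 ≥ 0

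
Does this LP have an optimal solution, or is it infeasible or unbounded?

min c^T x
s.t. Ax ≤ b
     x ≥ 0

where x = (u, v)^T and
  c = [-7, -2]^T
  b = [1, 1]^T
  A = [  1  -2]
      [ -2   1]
Feasible point: (0, 0) satisfies every constraint, so the LP is feasible.
Direction d = (1, 1): for each constraint row a, a·d ≤ 0 —
  (1)(1) + (-2)(1) = -1 ≤ 0
  (-2)(1) + (1)(1) = -1 ≤ 0
and d ≥ 0, so (0, 0) + t·d stays feasible for every t ≥ 0. Along this ray z = -7u - 2v changes by -9 per unit t, so z → −∞.

Unbounded — the objective can decrease without bound over the feasible region.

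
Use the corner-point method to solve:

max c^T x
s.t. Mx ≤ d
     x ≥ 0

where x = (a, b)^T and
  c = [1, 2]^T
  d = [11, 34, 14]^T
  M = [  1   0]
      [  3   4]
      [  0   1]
Each vertex is the intersection of two constraint boundaries that also satisfies all remaining constraints:
  a = 0 and b = 0 → (0, 0)
  a = 11 and b = 0 → (11, 0)
  a = 11 and 3a + 4b = 34 → (11, 0.25)
  3a + 4b = 34 and a = 0 → (0, 8.5)

Evaluating z = a + 2b at each vertex:
  (0, 0): z = 0
  (11, 0): z = 11
  (11, 0.25): z = 11.5
  (0, 8.5): z = 17

The maximum is at (0, 8.5) with z = 17.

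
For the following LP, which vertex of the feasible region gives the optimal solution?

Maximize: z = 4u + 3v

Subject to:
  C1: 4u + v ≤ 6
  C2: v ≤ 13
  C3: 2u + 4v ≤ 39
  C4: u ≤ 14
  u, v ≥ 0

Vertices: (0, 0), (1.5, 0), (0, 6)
Evaluating z = 4u + 3v at each vertex:
  (0, 0): z = 0
  (1.5, 0): z = 6
  (0, 6): z = 18

The largest value is z = 18, attained at (0, 6).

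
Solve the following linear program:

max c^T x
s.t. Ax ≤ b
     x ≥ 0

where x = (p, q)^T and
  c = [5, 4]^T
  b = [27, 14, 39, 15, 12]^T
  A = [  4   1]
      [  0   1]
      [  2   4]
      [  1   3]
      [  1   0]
Each vertex is the intersection of two constraint boundaries that also satisfies all remaining constraints:
  p = 0 and q = 0 → (0, 0)
  4p + q = 27 and q = 0 → (6.75, 0)
  4p + q = 27 and p + 3q = 15 → (6, 3)
  p + 3q = 15 and p = 0 → (0, 5)

Evaluating z = 5p + 4q at each vertex:
  (0, 0): z = 0
  (6.75, 0): z = 33.75
  (6, 3): z = 42
  (0, 5): z = 20

The maximum is at (6, 3) with z = 42.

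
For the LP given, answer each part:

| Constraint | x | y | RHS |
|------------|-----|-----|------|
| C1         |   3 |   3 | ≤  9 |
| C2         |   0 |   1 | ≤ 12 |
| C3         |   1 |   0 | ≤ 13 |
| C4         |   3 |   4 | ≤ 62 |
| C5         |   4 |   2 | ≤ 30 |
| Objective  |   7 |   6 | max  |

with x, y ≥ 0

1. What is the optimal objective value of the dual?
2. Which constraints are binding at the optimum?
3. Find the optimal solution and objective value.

1. 21 (by strong duality, equal to the primal optimum)
2. C1, y ≥ 0
3. x = 3, y = 0, z = 21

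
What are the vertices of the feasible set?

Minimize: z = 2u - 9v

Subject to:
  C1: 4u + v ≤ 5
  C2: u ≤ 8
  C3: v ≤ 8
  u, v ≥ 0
Each vertex is the intersection of two constraint boundaries that also satisfies all remaining constraints:
  u = 0 and v = 0 → (0, 0)
  4u + v = 5 and v = 0 → (1.25, 0)
  4u + v = 5 and u = 0 → (0, 5)

Vertices: (0, 0), (1.25, 0), (0, 5)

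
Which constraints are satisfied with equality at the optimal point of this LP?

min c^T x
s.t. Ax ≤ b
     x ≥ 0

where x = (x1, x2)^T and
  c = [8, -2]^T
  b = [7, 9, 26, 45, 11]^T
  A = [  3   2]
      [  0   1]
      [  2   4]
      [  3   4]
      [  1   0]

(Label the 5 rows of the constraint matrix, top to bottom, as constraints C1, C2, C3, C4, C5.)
Optimal: x1 = 0, x2 = 3.5
Slack at optimum:
  C1: slack = 0 (binding)
  C2: slack = 5.5
  C3: slack = 12
  C4: slack = 31
  C5: slack = 11
  x1 ≥ 0: x1 = 0 (binding)
  x2 ≥ 0: x2 = 3.5
Binding constraints: C1, x1 ≥ 0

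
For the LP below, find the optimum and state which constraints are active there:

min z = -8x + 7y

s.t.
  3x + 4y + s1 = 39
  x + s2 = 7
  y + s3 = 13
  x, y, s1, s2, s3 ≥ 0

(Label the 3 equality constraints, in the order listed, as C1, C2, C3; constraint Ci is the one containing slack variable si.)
Optimal: x = 7, y = 0
Binding: C2, y ≥ 0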